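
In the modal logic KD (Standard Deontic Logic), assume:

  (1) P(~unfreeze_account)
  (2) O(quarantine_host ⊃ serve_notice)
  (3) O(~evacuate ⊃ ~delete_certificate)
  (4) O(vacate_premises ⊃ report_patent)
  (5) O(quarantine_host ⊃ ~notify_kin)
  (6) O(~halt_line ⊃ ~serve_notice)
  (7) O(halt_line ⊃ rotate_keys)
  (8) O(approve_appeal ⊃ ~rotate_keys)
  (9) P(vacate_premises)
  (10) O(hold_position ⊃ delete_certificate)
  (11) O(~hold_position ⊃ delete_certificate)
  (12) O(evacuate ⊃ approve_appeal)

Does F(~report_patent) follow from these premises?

No

Premise 4 is O(vacate_premises ⊃ report_patent), but O(vacate_premises) is not derivable from the premises (the permission P(vacate_premises) asserts only ~O(~vacate_premises), not O(vacate_premises)), so it does not yield O(report_patent).
No other premise forces O(report_patent). An ideal world satisfying every premise can still have ~report_patent true, so F(~report_patent) is not derivable.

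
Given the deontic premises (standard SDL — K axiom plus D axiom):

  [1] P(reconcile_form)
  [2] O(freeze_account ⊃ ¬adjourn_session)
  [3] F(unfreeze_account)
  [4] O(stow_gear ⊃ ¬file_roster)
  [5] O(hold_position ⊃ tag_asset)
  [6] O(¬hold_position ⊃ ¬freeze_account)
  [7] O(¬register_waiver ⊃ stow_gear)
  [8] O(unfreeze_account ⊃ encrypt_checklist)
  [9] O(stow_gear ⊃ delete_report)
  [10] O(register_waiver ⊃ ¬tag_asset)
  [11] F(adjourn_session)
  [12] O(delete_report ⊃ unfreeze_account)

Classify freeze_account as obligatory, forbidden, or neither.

Forbidden

Premise 3, F(unfreeze_account), is equivalent to O(¬unfreeze_account).
Premise 12 is O(delete_report ⊃ unfreeze_account); contrapositively O(¬unfreeze_account ⊃ ¬delete_report). Since O(¬unfreeze_account) holds, K gives O(¬delete_report).
The contrapositive of premise 9 (O(stow_gear ⊃ delete_report)) is O(¬delete_report ⊃ ¬stow_gear), and O(¬delete_report) is already established, so O(¬stow_gear).
Premise 7, O(¬register_waiver ⊃ stow_gear), contraposes to O(¬stow_gear ⊃ register_waiver); with O(¬stow_gear) we get O(register_waiver).
Applying K to premise 10 (O(register_waiver ⊃ ¬tag_asset)) and O(register_waiver) yields O(¬tag_asset).
The contrapositive of premise 5 (O(hold_position ⊃ tag_asset)) is O(¬tag_asset ⊃ ¬hold_position), and O(¬tag_asset) is already established, so O(¬hold_position).
With premise 6, O(¬hold_position ⊃ ¬freeze_account), the K-axiom yields O(¬freeze_account).
Premises 1, 2, 4, 8, 11 do not contribute to this derivation.
Thus O(¬freeze_account), which is F(freeze_account): freeze_account is forbidden.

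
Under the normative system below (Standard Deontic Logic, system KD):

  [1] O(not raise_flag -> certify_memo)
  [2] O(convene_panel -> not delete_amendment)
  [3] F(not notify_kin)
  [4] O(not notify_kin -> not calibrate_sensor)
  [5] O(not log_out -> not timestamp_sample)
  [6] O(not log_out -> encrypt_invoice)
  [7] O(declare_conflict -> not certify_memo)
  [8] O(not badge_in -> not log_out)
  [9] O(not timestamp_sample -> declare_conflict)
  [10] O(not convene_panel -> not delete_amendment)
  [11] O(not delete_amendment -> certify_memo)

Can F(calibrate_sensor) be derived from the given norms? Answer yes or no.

Premise 4 is O(not notify_kin -> not calibrate_sensor), but O(not notify_kin) is not derivable from the premises, so it does not yield O(not calibrate_sensor).
No other premise forces O(not calibrate_sensor). An ideal world satisfying every premise can still have calibrate_sensor true, so F(calibrate_sensor) is not derivable.

No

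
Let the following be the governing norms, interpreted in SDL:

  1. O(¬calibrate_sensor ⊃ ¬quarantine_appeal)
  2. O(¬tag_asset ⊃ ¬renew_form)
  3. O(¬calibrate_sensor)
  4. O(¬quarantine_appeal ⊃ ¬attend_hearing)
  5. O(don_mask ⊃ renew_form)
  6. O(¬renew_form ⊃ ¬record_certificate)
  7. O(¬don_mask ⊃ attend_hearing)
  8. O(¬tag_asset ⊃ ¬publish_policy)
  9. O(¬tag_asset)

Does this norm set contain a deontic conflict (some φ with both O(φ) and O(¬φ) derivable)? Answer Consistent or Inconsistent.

Inconsistent

Premise 3 gives O(¬calibrate_sensor).
With premise 1, O(¬calibrate_sensor ⊃ ¬quarantine_appeal), the K-axiom yields O(¬quarantine_appeal).
Applying K to premise 4 (O(¬quarantine_appeal ⊃ ¬attend_hearing)) and O(¬quarantine_appeal) yields O(¬attend_hearing).
Premise 7 is O(¬don_mask ⊃ attend_hearing); contrapositively O(¬attend_hearing ⊃ don_mask). Since O(¬attend_hearing) holds, K gives O(don_mask).
Premise 5 is O(don_mask ⊃ renew_form); since O(don_mask), deontic closure gives O(renew_form).
Premise 2, O(¬tag_asset ⊃ ¬renew_form), contraposes to O(renew_form ⊃ tag_asset); with O(renew_form) we get O(tag_asset).
Yet premise 9 states O(¬tag_asset).
We now have both O(tag_asset) and O(¬tag_asset) — tag_asset is simultaneously obligatory and forbidden, violating the D-axiom.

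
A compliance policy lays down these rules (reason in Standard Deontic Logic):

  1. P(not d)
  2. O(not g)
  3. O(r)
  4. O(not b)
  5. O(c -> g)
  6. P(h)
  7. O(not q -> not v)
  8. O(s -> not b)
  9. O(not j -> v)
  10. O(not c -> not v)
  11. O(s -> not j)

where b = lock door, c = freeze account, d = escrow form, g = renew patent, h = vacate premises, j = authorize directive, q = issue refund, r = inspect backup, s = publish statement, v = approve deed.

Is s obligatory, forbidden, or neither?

Forbidden

Premise 2 states O(not g) outright.
Premise 5, O(c -> g), contraposes to O(not g -> not c); with O(not g) we get O(not c).
Applying K to premise 10 (O(not c -> not v)) and O(not c) yields O(not v).
Premise 9 is O(not j -> v); contrapositively O(not v -> j). Since O(not v) holds, K gives O(j).
Premise 11, O(s -> not j), contraposes to O(j -> not s); with O(j) we get O(not s).
Premises 1, 3, 4, 6, 7, 8 do not contribute to this derivation.
Thus O(not s), which is F(s): s is forbidden.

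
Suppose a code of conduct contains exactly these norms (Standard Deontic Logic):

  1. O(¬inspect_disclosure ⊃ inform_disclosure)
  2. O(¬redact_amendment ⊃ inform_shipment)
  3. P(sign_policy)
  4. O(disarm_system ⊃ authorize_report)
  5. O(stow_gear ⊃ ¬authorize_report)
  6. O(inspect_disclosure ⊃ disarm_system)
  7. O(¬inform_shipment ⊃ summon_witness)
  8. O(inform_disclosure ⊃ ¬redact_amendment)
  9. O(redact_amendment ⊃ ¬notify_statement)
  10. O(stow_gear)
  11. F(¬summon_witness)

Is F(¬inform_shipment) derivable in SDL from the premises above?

From premise 10 we have O(stow_gear).
With premise 5, O(stow_gear ⊃ ¬authorize_report), the K-axiom yields O(¬authorize_report).
The contrapositive of premise 4 (O(disarm_system ⊃ authorize_report)) is O(¬authorize_report ⊃ ¬disarm_system), and O(¬authorize_report) is already established, so O(¬disarm_system).
Premise 6, O(inspect_disclosure ⊃ disarm_system), contraposes to O(¬disarm_system ⊃ ¬inspect_disclosure); with O(¬disarm_system) we get O(¬inspect_disclosure).
From O(¬inspect_disclosure) and premise 1, O(¬inspect_disclosure ⊃ inform_disclosure), we obtain O(inform_disclosure).
Applying K to premise 8 (O(inform_disclosure ⊃ ¬redact_amendment)) and O(inform_disclosure) yields O(¬redact_amendment).
Applying K to premise 2 (O(¬redact_amendment ⊃ inform_shipment)) and O(¬redact_amendment) yields O(inform_shipment).
Premises 3, 7, 9, 11 do not contribute to this derivation.
So O(inform_shipment) holds, i.e. F(¬inform_shipment). The claim follows.

Yes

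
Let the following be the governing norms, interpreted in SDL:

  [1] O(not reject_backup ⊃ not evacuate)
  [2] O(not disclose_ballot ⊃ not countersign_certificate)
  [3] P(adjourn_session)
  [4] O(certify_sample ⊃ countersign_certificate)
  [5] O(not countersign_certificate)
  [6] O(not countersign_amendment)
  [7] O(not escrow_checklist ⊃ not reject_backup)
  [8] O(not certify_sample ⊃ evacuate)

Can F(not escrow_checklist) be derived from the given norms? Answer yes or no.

Yes

Premise 5 gives O(not countersign_certificate).
Premise 4, O(certify_sample ⊃ countersign_certificate), contraposes to O(not countersign_certificate ⊃ not certify_sample); with O(not countersign_certificate) we get O(not certify_sample).
Premise 8 is O(not certify_sample ⊃ evacuate); since O(not certify_sample), deontic closure gives O(evacuate).
Premise 1, O(not reject_backup ⊃ not evacuate), contraposes to O(evacuate ⊃ reject_backup); with O(evacuate) we get O(reject_backup).
Premise 7, O(not escrow_checklist ⊃ not reject_backup), contraposes to O(reject_backup ⊃ escrow_checklist); with O(reject_backup) we get O(escrow_checklist).
Premises 2, 3, 6 do not contribute to this derivation.
So O(escrow_checklist) holds, i.e. F(not escrow_checklist). The claim follows.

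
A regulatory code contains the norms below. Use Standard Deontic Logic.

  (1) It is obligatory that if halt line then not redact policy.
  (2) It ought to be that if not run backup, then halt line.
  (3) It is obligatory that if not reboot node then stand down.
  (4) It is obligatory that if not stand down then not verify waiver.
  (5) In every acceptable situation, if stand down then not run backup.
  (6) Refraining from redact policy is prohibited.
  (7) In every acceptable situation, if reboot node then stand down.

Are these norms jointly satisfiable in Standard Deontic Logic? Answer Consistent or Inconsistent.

Inconsistent

Premises 3 and 7 are O(¬reboot_node → stand_down) and O(reboot_node → stand_down); every ideal world satisfies ¬reboot_node or reboot_node, so in either case stand_down holds — hence O(stand_down).
From O(stand_down) and premise 5, O(stand_down → ¬run_backup), we obtain O(¬run_backup).
From O(¬run_backup) and premise 2, O(¬run_backup → halt_line), we obtain O(halt_line).
With premise 1, O(halt_line → ¬redact_policy), the K-axiom yields O(¬redact_policy).
However, F(¬redact_policy) at premise 6 amounts to O(redact_policy).
We now have both O(¬redact_policy) and O(redact_policy) — redact_policy is simultaneously obligatory and forbidden, violating the D-axiom.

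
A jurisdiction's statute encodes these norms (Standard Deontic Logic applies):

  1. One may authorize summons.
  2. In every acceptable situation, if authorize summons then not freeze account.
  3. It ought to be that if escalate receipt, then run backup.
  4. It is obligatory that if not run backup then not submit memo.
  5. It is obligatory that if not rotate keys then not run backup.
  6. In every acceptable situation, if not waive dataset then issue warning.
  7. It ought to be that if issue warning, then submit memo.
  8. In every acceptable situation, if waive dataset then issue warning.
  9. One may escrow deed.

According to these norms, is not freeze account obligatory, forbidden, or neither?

Neither

Premise 2 is O(authorize_summons → ¬freeze_account), but O(authorize_summons) is not derivable from the premises (the permission P(authorize_summons) asserts only ¬O(¬authorize_summons), not O(authorize_summons)), so it does not yield O(¬freeze_account).
No premise or chain of K-axiom applications forces O(¬freeze_account), and none forces O(freeze_account). So ¬freeze_account is neither obligatory nor forbidden under these norms.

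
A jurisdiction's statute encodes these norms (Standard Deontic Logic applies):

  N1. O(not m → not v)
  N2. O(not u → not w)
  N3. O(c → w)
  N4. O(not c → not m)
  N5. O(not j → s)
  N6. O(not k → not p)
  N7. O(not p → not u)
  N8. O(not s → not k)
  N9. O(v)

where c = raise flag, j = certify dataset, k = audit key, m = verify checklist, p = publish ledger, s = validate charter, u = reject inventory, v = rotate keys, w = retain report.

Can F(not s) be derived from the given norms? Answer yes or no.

Yes

Premise 9 states O(v) outright.
Premise 1, O(not m → not v), contraposes to O(v → m); with O(v) we get O(m).
Premise 4, O(not c → not m), contraposes to O(m → c); with O(m) we get O(c).
With premise 3, O(c → w), the K-axiom yields O(w).
Premise 2 is O(not u → not w); contrapositively O(w → u). Since O(w) holds, K gives O(u).
Premise 7, O(not p → not u), contraposes to O(u → p); with O(u) we get O(p).
Premise 6, O(not k → not p), contraposes to O(p → k); with O(p) we get O(k).
The contrapositive of premise 8 (O(not s → not k)) is O(k → s), and O(k) is already established, so O(s).
Premise 5 does not contribute to this derivation.
So O(s) holds, i.e. F(not s). The claim follows.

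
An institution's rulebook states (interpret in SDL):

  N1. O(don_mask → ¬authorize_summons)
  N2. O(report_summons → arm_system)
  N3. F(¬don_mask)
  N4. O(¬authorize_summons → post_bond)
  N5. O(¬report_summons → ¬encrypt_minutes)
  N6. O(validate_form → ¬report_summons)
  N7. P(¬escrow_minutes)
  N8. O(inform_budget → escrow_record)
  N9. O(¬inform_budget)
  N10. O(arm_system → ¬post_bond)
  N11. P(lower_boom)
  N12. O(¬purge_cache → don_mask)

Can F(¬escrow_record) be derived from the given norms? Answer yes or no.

Premise 8 is O(inform_budget → escrow_record), but O(inform_budget) is not derivable from the premises, so it does not yield O(escrow_record).
No other premise forces O(escrow_record). An ideal world satisfying every premise can still have ¬escrow_record true, so F(¬escrow_record) is not derivable.

No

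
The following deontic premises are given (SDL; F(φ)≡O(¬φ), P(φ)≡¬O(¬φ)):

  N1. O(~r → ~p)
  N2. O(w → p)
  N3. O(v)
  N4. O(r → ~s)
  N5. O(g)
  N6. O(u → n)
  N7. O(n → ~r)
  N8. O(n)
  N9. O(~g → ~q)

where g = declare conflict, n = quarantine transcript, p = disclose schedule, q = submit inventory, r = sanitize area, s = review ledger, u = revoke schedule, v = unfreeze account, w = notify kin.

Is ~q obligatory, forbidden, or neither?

Neither

Premise 9 is O(~g → ~q), but O(~g) is not derivable from the premises, so it does not yield O(~q).
No premise or chain of K-axiom applications forces O(~q), and none forces O(q). So ~q is neither obligatory nor forbidden under these norms.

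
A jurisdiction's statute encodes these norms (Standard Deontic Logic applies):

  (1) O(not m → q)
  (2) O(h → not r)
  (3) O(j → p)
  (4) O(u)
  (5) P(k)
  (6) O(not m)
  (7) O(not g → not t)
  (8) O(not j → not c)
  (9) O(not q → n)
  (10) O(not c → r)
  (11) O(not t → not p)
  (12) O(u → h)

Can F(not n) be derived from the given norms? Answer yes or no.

No

Premise 9 is O(not q → n), but O(not q) is not derivable from the premises, so it does not yield O(n).
No other premise forces O(n). An ideal world satisfying every premise can still have not n true, so F(not n) is not derivable.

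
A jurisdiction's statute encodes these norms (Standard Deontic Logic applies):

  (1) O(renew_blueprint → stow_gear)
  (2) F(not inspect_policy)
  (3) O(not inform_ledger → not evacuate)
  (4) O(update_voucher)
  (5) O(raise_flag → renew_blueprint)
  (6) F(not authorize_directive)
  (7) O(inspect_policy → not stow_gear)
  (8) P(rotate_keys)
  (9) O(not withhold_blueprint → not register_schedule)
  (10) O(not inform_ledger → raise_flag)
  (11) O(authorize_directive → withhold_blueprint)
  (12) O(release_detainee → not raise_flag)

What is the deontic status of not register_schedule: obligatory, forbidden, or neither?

Neither

Premise 9 is O(not withhold_blueprint → not register_schedule), but O(not withhold_blueprint) is not derivable from the premises, so it does not yield O(not register_schedule).
No premise or chain of K-axiom applications forces O(not register_schedule), and none forces O(register_schedule). So not register_schedule is neither obligatory nor forbidden under these norms.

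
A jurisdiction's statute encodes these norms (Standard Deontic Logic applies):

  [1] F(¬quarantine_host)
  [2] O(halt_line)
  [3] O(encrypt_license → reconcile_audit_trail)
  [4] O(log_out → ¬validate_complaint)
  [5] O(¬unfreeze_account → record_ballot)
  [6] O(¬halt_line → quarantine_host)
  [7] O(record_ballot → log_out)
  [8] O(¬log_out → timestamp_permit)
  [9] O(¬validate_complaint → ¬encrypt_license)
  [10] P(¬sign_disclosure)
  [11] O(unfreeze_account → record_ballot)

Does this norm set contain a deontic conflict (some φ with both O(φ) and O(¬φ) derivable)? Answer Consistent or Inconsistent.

Consistent

Premise 6 is O(¬halt_line → quarantine_host); even if O(quarantine_host) held, inferring O(¬halt_line) would be affirming the consequent — invalid.
So O(¬halt_line) is not derivable, and the apparent clash with O(halt_line) does not arise.
A world satisfying every obligation exists (e.g. encrypt_license=false, halt_line=true, log_out=true, quarantine_host=true, reconcile_audit_trail=false, record_ballot=true, sign_disclosure=false, timestamp_permit=false, unfreeze_account=false, validate_complaint=false); no atom is both obligatory and forbidden, so the set is consistent.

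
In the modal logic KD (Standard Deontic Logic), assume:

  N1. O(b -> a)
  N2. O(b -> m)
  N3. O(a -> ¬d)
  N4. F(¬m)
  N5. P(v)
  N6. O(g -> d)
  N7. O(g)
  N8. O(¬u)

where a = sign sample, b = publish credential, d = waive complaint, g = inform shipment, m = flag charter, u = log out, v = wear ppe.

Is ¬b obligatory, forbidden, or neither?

Premise 7 states O(g) outright.
Premise 6 is O(g -> d); since O(g), deontic closure gives O(d).
The contrapositive of premise 3 (O(a -> ¬d)) is O(d -> ¬a), and O(d) is already established, so O(¬a).
The contrapositive of premise 1 (O(b -> a)) is O(¬a -> ¬b), and O(¬a) is already established, so O(¬b).
Premises 2, 4, 5, 8 do not contribute to this derivation.
Hence ¬b is obligatory.

Obligatory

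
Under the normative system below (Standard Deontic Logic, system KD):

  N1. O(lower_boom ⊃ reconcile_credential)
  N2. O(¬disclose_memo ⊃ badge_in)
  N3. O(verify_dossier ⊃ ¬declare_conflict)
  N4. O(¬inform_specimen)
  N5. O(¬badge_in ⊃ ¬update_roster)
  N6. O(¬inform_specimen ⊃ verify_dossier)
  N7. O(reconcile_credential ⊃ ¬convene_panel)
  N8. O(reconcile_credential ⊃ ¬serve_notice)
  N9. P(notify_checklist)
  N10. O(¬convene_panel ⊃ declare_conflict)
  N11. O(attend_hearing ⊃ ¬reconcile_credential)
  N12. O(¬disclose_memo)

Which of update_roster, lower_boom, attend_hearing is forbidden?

lower_boom

Premise 4 states O(¬inform_specimen) outright.
Premise 6 is O(¬inform_specimen ⊃ verify_dossier); since O(¬inform_specimen), deontic closure gives O(verify_dossier).
Premise 3 is O(verify_dossier ⊃ ¬declare_conflict); since O(verify_dossier), deontic closure gives O(¬declare_conflict).
Premise 10, O(¬convene_panel ⊃ declare_conflict), contraposes to O(¬declare_conflict ⊃ convene_panel); with O(¬declare_conflict) we get O(convene_panel).
Premise 7, O(reconcile_credential ⊃ ¬convene_panel), contraposes to O(convene_panel ⊃ ¬reconcile_credential); with O(convene_panel) we get O(¬reconcile_credential).
Premise 1, O(lower_boom ⊃ reconcile_credential), contraposes to O(¬reconcile_credential ⊃ ¬lower_boom); with O(¬reconcile_credential) we get O(¬lower_boom).
So O(¬lower_boom) holds, i.e. lower_boom is forbidden. None of the other listed options is forbidden under the premises.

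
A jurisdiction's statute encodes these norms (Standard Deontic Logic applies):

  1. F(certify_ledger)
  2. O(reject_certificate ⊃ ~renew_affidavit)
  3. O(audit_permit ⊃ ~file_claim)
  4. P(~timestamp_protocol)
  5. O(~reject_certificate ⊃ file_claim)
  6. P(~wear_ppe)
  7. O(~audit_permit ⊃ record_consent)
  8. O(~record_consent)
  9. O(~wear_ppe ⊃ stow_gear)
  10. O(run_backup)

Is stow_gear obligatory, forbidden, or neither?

Neither

Premise 9 is O(~wear_ppe ⊃ stow_gear), but O(~wear_ppe) is not derivable from the premises (the permission P(~wear_ppe) asserts only ~O(wear_ppe), not O(~wear_ppe)), so it does not yield O(stow_gear).
No premise or chain of K-axiom applications forces O(stow_gear), and none forces O(~stow_gear). So stow_gear is neither obligatory nor forbidden under these norms.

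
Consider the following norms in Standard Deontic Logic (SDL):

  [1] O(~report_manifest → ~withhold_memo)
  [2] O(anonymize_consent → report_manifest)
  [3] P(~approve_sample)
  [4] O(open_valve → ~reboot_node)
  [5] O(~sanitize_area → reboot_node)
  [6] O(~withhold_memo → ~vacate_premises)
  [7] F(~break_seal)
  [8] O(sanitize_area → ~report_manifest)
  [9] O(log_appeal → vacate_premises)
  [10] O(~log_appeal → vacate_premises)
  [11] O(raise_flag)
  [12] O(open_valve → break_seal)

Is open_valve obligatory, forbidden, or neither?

Forbidden

By case analysis on log_appeal: premise 9 gives O(log_appeal → vacate_premises) and premise 10 gives O(~log_appeal → vacate_premises), so O(vacate_premises) either way.
Premise 6 is O(~withhold_memo → ~vacate_premises); contrapositively O(vacate_premises → withhold_memo). Since O(vacate_premises) holds, K gives O(withhold_memo).
The contrapositive of premise 1 (O(~report_manifest → ~withhold_memo)) is O(withhold_memo → report_manifest), and O(withhold_memo) is already established, so O(report_manifest).
The contrapositive of premise 8 (O(sanitize_area → ~report_manifest)) is O(report_manifest → ~sanitize_area), and O(report_manifest) is already established, so O(~sanitize_area).
Applying K to premise 5 (O(~sanitize_area → reboot_node)) and O(~sanitize_area) yields O(reboot_node).
The contrapositive of premise 4 (O(open_valve → ~reboot_node)) is O(reboot_node → ~open_valve), and O(reboot_node) is already established, so O(~open_valve).
Premises 2, 3, 7, 11, 12 do not contribute to this derivation.
Thus O(~open_valve), which is F(open_valve): open_valve is forbidden.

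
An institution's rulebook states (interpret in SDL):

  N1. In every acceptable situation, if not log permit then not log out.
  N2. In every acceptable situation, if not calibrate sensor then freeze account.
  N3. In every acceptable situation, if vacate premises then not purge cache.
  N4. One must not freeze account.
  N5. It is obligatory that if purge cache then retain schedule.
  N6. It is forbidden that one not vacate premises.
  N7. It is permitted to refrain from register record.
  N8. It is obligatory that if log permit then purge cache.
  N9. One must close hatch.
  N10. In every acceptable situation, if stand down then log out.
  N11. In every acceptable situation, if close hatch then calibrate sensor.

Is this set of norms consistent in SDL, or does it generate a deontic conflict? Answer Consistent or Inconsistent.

Consistent

Premise 2 is O(¬calibrate_sensor → freeze_account), but O(¬calibrate_sensor) is not derivable from the premises, so it does not yield O(freeze_account).
So O(freeze_account) is not derivable, and the apparent clash with O(¬freeze_account) does not arise.
A world satisfying every obligation exists (e.g. calibrate_sensor=true, close_hatch=true, freeze_account=false, log_out=false, log_permit=false, purge_cache=false, register_record=false, retain_schedule=false, stand_down=false, vacate_premises=true); no atom is both obligatory and forbidden, so the set is consistent.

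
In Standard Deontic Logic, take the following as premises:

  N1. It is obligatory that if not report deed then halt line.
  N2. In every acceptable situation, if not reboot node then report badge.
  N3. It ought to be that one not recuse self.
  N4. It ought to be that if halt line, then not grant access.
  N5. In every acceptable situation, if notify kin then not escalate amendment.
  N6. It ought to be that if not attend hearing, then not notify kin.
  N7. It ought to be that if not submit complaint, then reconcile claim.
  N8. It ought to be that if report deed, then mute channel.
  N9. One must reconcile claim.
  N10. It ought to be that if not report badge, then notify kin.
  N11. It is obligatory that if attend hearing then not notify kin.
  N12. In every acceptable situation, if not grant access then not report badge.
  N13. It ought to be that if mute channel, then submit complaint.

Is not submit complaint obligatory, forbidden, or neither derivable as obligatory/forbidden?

Premises 6 and 11 cover both cases: O(¬attend_hearing → ¬notify_kin) and O(attend_hearing → ¬notify_kin). Since ¬attend_hearing ∨ attend_hearing is a tautology, O(¬notify_kin) follows.
Premise 10 is O(¬report_badge → notify_kin); contrapositively O(¬notify_kin → report_badge). Since O(¬notify_kin) holds, K gives O(report_badge).
The contrapositive of premise 12 (O(¬grant_access → ¬report_badge)) is O(report_badge → grant_access), and O(report_badge) is already established, so O(grant_access).
Premise 4 is O(halt_line → ¬grant_access); contrapositively O(grant_access → ¬halt_line). Since O(grant_access) holds, K gives O(¬halt_line).
Premise 1 is O(¬report_deed → halt_line); contrapositively O(¬halt_line → report_deed). Since O(¬halt_line) holds, K gives O(report_deed).
Premise 8 is O(report_deed → mute_channel); since O(report_deed), deontic closure gives O(mute_channel).
Premise 13 is O(mute_channel → submit_complaint); since O(mute_channel), deontic closure gives O(submit_complaint).
Premises 2, 3, 5, 7, 9 do not contribute to this derivation.
Thus O(submit_complaint), which is F(¬submit_complaint): ¬submit_complaint is forbidden.

Forbidden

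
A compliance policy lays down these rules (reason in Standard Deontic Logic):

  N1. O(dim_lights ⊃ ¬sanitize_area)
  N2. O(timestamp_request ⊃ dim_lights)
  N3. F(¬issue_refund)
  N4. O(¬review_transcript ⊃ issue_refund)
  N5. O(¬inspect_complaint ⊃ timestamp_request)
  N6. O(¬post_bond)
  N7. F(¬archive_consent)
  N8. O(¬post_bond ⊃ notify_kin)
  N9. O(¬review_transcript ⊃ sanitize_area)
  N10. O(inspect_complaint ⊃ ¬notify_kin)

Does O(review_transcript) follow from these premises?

Premise 6 states O(¬post_bond) outright.
Applying K to premise 8 (O(¬post_bond ⊃ notify_kin)) and O(¬post_bond) yields O(notify_kin).
Premise 10 is O(inspect_complaint ⊃ ¬notify_kin); contrapositively O(notify_kin ⊃ ¬inspect_complaint). Since O(notify_kin) holds, K gives O(¬inspect_complaint).
With premise 5, O(¬inspect_complaint ⊃ timestamp_request), the K-axiom yields O(timestamp_request).
Applying K to premise 2 (O(timestamp_request ⊃ dim_lights)) and O(timestamp_request) yields O(dim_lights).
From O(dim_lights) and premise 1, O(dim_lights ⊃ ¬sanitize_area), we obtain O(¬sanitize_area).
The contrapositive of premise 9 (O(¬review_transcript ⊃ sanitize_area)) is O(¬sanitize_area ⊃ review_transcript), and O(¬sanitize_area) is already established, so O(review_transcript).
Premises 3, 4, 7 do not contribute to this derivation.
So O(review_transcript) follows.

Yes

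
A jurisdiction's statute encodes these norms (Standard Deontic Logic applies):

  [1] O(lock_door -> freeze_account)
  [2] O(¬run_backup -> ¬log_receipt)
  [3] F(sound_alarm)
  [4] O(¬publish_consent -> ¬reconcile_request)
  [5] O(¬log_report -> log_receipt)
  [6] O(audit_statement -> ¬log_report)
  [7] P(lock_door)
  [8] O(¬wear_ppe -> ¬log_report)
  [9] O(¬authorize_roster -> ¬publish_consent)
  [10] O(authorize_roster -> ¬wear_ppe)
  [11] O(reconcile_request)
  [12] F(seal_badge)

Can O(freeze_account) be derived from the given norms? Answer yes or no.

Premise 1 is O(lock_door -> freeze_account), but O(lock_door) is not derivable from the premises (the permission P(lock_door) asserts only ¬O(¬lock_door), not O(lock_door)), so it does not yield O(freeze_account).
No other premise forces O(freeze_account). An ideal world satisfying every premise can still have freeze_account false, so O(freeze_account) is not derivable.

No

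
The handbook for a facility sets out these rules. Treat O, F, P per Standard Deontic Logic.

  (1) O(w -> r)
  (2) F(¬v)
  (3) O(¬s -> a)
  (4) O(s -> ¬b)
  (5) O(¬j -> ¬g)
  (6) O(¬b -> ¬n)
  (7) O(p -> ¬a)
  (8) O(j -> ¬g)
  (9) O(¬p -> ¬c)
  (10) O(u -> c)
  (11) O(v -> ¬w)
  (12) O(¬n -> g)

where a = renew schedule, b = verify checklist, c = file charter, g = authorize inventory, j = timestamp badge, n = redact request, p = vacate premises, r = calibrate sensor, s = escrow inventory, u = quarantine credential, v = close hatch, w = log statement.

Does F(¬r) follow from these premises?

Premise 1 is O(w -> r), but O(w) is not derivable from the premises, so it does not yield O(r).
No other premise forces O(r). An ideal world satisfying every premise can still have ¬r true, so F(¬r) is not derivable.

No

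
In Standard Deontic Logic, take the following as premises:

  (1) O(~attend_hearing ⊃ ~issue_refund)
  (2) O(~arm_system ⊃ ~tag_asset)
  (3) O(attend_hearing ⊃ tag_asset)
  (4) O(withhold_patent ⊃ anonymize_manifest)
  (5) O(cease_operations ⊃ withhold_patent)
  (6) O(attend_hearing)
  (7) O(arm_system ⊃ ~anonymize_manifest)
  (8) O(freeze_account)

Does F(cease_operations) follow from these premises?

From premise 6 we have O(attend_hearing).
Premise 3 is O(attend_hearing ⊃ tag_asset); since O(attend_hearing), deontic closure gives O(tag_asset).
Premise 2 is O(~arm_system ⊃ ~tag_asset); contrapositively O(tag_asset ⊃ arm_system). Since O(tag_asset) holds, K gives O(arm_system).
From O(arm_system) and premise 7, O(arm_system ⊃ ~anonymize_manifest), we obtain O(~anonymize_manifest).
Premise 4 is O(withhold_patent ⊃ anonymize_manifest); contrapositively O(~anonymize_manifest ⊃ ~withhold_patent). Since O(~anonymize_manifest) holds, K gives O(~withhold_patent).
Premise 5 is O(cease_operations ⊃ withhold_patent); contrapositively O(~withhold_patent ⊃ ~cease_operations). Since O(~withhold_patent) holds, K gives O(~cease_operations).
Premises 1, 8 do not contribute to this derivation.
So O(~cease_operations) holds, i.e. F(cease_operations). The claim follows.

Yes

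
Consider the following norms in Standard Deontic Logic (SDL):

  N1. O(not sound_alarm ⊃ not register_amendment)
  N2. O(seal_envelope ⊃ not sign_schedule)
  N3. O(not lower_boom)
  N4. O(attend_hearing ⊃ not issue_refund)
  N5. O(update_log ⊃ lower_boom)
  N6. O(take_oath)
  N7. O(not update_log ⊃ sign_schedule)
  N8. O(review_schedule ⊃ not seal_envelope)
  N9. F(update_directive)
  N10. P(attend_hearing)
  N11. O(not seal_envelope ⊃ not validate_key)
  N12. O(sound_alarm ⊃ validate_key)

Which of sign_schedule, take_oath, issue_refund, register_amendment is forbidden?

Premise 3 states O(not lower_boom) outright.
The contrapositive of premise 5 (O(update_log ⊃ lower_boom)) is O(not lower_boom ⊃ not update_log), and O(not lower_boom) is already established, so O(not update_log).
Premise 7 is O(not update_log ⊃ sign_schedule); since O(not update_log), deontic closure gives O(sign_schedule).
Premise 2 is O(seal_envelope ⊃ not sign_schedule); contrapositively O(sign_schedule ⊃ not seal_envelope). Since O(sign_schedule) holds, K gives O(not seal_envelope).
From O(not seal_envelope) and premise 11, O(not seal_envelope ⊃ not validate_key), we obtain O(not validate_key).
Premise 12 is O(sound_alarm ⊃ validate_key); contrapositively O(not validate_key ⊃ not sound_alarm). Since O(not validate_key) holds, K gives O(not sound_alarm).
With premise 1, O(not sound_alarm ⊃ not register_amendment), the K-axiom yields O(not register_amendment).
So O(not register_amendment) holds, i.e. register_amendment is forbidden. None of the other listed options is forbidden under the premises.

register_amendment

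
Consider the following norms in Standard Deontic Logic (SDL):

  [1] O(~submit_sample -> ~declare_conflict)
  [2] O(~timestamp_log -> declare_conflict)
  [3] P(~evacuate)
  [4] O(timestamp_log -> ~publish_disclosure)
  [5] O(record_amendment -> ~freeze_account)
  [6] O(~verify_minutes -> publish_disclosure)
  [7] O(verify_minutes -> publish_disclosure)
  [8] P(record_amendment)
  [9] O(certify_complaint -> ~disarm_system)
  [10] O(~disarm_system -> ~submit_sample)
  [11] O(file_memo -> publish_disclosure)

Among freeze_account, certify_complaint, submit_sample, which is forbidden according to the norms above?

Premises 7 and 6 cover both cases: O(verify_minutes -> publish_disclosure) and O(~verify_minutes -> publish_disclosure). Since verify_minutes ∨ ~verify_minutes is a tautology, O(publish_disclosure) follows.
Premise 4 is O(timestamp_log -> ~publish_disclosure); contrapositively O(publish_disclosure -> ~timestamp_log). Since O(publish_disclosure) holds, K gives O(~timestamp_log).
Premise 2 is O(~timestamp_log -> declare_conflict); since O(~timestamp_log), deontic closure gives O(declare_conflict).
The contrapositive of premise 1 (O(~submit_sample -> ~declare_conflict)) is O(declare_conflict -> submit_sample), and O(declare_conflict) is already established, so O(submit_sample).
Premise 10 is O(~disarm_system -> ~submit_sample); contrapositively O(submit_sample -> disarm_system). Since O(submit_sample) holds, K gives O(disarm_system).
Premise 9 is O(certify_complaint -> ~disarm_system); contrapositively O(disarm_system -> ~certify_complaint). Since O(disarm_system) holds, K gives O(~certify_complaint).
So O(~certify_complaint) holds, i.e. certify_complaint is forbidden. None of the other listed options is forbidden under the premises.

certify_complaint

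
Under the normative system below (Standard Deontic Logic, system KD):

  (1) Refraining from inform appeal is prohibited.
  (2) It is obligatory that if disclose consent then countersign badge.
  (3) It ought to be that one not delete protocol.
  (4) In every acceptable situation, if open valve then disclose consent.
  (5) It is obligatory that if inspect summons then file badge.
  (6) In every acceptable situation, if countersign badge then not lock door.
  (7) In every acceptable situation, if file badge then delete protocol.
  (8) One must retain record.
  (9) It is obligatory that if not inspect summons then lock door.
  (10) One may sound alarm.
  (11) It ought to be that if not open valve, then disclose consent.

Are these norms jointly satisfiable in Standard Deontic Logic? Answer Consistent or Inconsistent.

Inconsistent

Premises 11 and 4 cover both cases: O(¬open_valve → disclose_consent) and O(open_valve → disclose_consent). Since ¬open_valve ∨ open_valve is a tautology, O(disclose_consent) follows.
With premise 2, O(disclose_consent → countersign_badge), the K-axiom yields O(countersign_badge).
Premise 6 is O(countersign_badge → ¬lock_door); since O(countersign_badge), deontic closure gives O(¬lock_door).
The contrapositive of premise 9 (O(¬inspect_summons → lock_door)) is O(¬lock_door → inspect_summons), and O(¬lock_door) is already established, so O(inspect_summons).
From O(inspect_summons) and premise 5, O(inspect_summons → file_badge), we obtain O(file_badge).
Applying K to premise 7 (O(file_badge → delete_protocol)) and O(file_badge) yields O(delete_protocol).
Yet premise 3 states O(¬delete_protocol).
We now have both O(delete_protocol) and O(¬delete_protocol) — delete_protocol is simultaneously obligatory and forbidden, violating the D-axiom.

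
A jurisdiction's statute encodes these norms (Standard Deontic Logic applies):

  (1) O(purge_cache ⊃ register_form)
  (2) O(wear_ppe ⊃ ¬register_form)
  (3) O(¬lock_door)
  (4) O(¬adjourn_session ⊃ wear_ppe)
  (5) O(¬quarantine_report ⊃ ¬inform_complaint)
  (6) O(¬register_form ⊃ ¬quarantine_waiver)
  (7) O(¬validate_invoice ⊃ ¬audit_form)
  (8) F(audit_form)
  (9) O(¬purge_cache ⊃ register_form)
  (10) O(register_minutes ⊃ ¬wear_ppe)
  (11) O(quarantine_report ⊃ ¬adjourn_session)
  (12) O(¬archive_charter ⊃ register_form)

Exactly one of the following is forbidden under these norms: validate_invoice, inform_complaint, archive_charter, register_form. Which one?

inform_complaint

Premises 9 and 1 cover both cases: O(¬purge_cache ⊃ register_form) and O(purge_cache ⊃ register_form). Since ¬purge_cache ∨ purge_cache is a tautology, O(register_form) follows.
Premise 2 is O(wear_ppe ⊃ ¬register_form); contrapositively O(register_form ⊃ ¬wear_ppe). Since O(register_form) holds, K gives O(¬wear_ppe).
Premise 4 is O(¬adjourn_session ⊃ wear_ppe); contrapositively O(¬wear_ppe ⊃ adjourn_session). Since O(¬wear_ppe) holds, K gives O(adjourn_session).
The contrapositive of premise 11 (O(quarantine_report ⊃ ¬adjourn_session)) is O(adjourn_session ⊃ ¬quarantine_report), and O(adjourn_session) is already established, so O(¬quarantine_report).
From O(¬quarantine_report) and premise 5, O(¬quarantine_report ⊃ ¬inform_complaint), we obtain O(¬inform_complaint).
So O(¬inform_complaint) holds, i.e. inform_complaint is forbidden. None of the other listed options is forbidden under the premises.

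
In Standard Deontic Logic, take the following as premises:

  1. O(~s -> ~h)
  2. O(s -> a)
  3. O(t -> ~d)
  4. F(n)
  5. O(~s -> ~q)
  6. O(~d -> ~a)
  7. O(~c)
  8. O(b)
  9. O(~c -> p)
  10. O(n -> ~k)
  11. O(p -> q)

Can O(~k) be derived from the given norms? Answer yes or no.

Premise 10 is O(n -> ~k), but O(n) is not derivable from the premises, so it does not yield O(~k).
No other premise forces O(~k). An ideal world satisfying every premise can still have ~k false, so O(~k) is not derivable.

No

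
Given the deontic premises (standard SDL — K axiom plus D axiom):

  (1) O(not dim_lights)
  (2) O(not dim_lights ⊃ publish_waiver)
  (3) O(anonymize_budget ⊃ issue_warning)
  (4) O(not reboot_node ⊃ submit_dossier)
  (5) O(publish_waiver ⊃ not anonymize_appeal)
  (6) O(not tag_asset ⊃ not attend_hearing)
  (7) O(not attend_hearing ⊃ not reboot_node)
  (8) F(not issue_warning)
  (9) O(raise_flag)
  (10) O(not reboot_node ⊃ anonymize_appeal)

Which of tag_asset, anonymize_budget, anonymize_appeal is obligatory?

From premise 1 we have O(not dim_lights).
Premise 2 is O(not dim_lights ⊃ publish_waiver); since O(not dim_lights), deontic closure gives O(publish_waiver).
Premise 5 is O(publish_waiver ⊃ not anonymize_appeal); since O(publish_waiver), deontic closure gives O(not anonymize_appeal).
Premise 10, O(not reboot_node ⊃ anonymize_appeal), contraposes to O(not anonymize_appeal ⊃ reboot_node); with O(not anonymize_appeal) we get O(reboot_node).
Premise 7, O(not attend_hearing ⊃ not reboot_node), contraposes to O(reboot_node ⊃ attend_hearing); with O(reboot_node) we get O(attend_hearing).
Premise 6, O(not tag_asset ⊃ not attend_hearing), contraposes to O(attend_hearing ⊃ tag_asset); with O(attend_hearing) we get O(tag_asset).
So O(tag_asset) holds — tag_asset is obligatory. None of the other listed options is made obligatory by any chain of premises.

tag_asset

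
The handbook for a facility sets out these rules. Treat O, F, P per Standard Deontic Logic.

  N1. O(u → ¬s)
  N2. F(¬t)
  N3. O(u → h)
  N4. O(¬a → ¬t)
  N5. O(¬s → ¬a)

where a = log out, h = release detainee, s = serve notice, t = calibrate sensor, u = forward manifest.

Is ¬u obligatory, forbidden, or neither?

Obligatory

F(¬t) at premise 2 means O(t).
The contrapositive of premise 4 (O(¬a → ¬t)) is O(t → a), and O(t) is already established, so O(a).
Premise 5, O(¬s → ¬a), contraposes to O(a → s); with O(a) we get O(s).
Premise 1 is O(u → ¬s); contrapositively O(s → ¬u). Since O(s) holds, K gives O(¬u).
Premise 3 does not contribute to this derivation.
Hence ¬u is obligatory.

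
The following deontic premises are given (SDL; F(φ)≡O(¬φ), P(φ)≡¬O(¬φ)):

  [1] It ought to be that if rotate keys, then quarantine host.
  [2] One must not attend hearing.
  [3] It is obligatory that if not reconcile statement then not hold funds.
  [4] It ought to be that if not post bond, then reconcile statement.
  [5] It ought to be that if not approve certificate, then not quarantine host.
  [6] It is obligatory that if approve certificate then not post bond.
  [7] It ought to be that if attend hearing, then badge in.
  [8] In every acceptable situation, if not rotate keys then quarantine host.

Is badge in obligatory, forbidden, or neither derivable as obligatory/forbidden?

Premise 7 is O(attend_hearing → badge_in), but O(attend_hearing) is not derivable from the premises, so it does not yield O(badge_in).
No premise or chain of K-axiom applications forces O(badge_in), and none forces O(¬badge_in). So badge_in is neither obligatory nor forbidden under these norms.

Neither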